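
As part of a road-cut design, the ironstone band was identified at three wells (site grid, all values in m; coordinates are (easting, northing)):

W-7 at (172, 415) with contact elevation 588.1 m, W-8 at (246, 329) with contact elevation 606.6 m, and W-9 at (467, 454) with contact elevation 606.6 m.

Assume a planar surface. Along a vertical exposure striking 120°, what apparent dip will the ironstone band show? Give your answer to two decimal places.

Let the plane be z = a·E + b·N + c.
W-8−W-7: 74a − 86b = 18.5;  W-9−W-7: 295a + 39b = 18.5.
Solving gives a = 0.08184, b = −0.14469.
Unit vector along 120° is (sin 120°, cos 120°) = (0.8660, -0.5000).
Slope in that direction = a·(0.8660) + b·(-0.5000) = 0.14322.
Apparent dip = arctan|0.14322| = 8.15° (true dip is 9.4°, so apparent ≤ true as expected).

8.15°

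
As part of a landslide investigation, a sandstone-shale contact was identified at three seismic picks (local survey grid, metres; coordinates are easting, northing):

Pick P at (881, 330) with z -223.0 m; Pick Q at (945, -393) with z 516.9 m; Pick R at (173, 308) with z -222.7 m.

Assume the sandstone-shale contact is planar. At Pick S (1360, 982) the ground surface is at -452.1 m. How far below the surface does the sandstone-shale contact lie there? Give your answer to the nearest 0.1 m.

421.3 m

Let the plane be z = a·easting + b·northing + c.
Pick Q−Pick P: 64a − 723b = 739.9;  Pick R−Pick P: −708a − 22b = 0.3.
Solving gives a = 0.031290, b = −1.020605.
Then c = -223 − a·881 − b·330 = 86.23.
At (1360, 982): z_contact = 42.55 − 1002.23 + 86.23 = -873.45 m.
Depth below ground = -452.1 − (-873.45) = 421.3 m.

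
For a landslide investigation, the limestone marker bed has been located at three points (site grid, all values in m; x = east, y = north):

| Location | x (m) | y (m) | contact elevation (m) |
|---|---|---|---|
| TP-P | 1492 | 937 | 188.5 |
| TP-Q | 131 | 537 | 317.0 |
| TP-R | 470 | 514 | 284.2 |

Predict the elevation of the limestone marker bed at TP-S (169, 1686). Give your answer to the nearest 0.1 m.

Two edge vectors: TP-P→TP-Q = (-1361, -400, 128.5), TP-P→TP-R = (-1022, -423, 95.7).
Normal n = (TP-P→TP-Q) × (TP-P→TP-R) = (16075.5, -1079.3, 166903).
So ∂z/∂x = −n_x/n_z = −0.096316 and ∂z/∂y = −n_y/n_z = 0.006467.
Intercept c from TP-P: 188.5 + 143.70 − 6.06 = 326.14.
At (169, 1686): z = −16.3 + 10.9 + 326.14 = 320.8 m.

320.8 m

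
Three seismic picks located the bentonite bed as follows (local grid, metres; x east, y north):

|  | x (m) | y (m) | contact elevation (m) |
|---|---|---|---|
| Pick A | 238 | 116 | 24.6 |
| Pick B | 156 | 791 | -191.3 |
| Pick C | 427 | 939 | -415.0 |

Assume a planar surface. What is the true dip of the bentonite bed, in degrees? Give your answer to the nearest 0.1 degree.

36.0°

Two edge vectors: Pick A→Pick B = (-82, 675, -215.9), Pick A→Pick C = (189, 823, -439.6).
Normal n = (Pick A→Pick B) × (Pick A→Pick C) = (-119044.3, -76852.3, -195061).
So ∂z/∂x = −n_x/n_z = −0.61029 and ∂z/∂y = −n_y/n_z = −0.39399.
Gradient magnitude |∇z| = √(a² + b²) = √(0.37246 + 0.15523) = 0.72642.
True dip = arctan(0.72642) = 36.0°, dipping toward ENE (azimuth ≈ 057°).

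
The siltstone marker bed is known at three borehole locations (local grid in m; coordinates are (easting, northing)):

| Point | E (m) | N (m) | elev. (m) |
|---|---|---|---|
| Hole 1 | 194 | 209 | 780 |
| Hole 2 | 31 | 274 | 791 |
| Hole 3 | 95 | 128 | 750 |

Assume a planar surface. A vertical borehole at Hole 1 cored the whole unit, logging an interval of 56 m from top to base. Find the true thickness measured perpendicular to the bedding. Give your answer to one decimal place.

53.5 m

Let the plane be z = a·E + b·N + c.
Hole 2−Hole 1: −163a + 65b = 11;  Hole 3−Hole 1: −99a − 81b = −30.
Solving gives a = 0.05393, b = 0.30446.
|∇z| = √(a²+b²) = 0.30920, so dip δ = arctan(0.30920) = 17.18°.
True thickness = vertical thickness × cos δ = 56 × cos 17.18° = 53.5 m.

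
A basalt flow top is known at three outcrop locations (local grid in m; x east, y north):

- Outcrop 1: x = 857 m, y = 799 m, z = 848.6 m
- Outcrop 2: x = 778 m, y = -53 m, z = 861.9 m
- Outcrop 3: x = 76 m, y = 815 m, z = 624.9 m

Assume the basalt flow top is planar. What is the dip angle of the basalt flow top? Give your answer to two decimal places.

Two edge vectors: Outcrop 1→Outcrop 2 = (-79, -852, 13.3), Outcrop 1→Outcrop 3 = (-781, 16, -223.7).
Normal n = (Outcrop 1→Outcrop 2) × (Outcrop 1→Outcrop 3) = (190379.6, -28059.6, -666676).
So ∂z/∂x = −n_x/n_z = 0.28557 and ∂z/∂y = −n_y/n_z = −0.04209.
Gradient magnitude |∇z| = √(a² + b²) = √(0.08155 + 0.00177) = 0.28865.
True dip = arctan(0.28865) = 16.10°, dipping toward W (azimuth ≈ 278°).

16.10°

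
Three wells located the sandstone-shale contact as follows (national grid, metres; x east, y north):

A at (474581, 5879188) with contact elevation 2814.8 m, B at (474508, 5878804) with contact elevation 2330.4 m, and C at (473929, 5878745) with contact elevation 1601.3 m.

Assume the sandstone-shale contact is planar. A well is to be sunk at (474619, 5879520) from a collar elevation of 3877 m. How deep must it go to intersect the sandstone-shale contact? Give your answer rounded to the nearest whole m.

672 m

Two edge vectors: A→B = (-73, -384, -484.4), A→C = (-652, -443, -1213.5).
Normal n = (A→B) × (A→C) = (251394.8, 227243.3, -218029).
So ∂z/∂x = −n_x/n_z = 1.15303377 and ∂z/∂y = −n_y/n_z = 1.04226181.
Intercept c from A: 2814.8 − 547207.92 − 6127653.12 = −6672046.24.
At (474619, 5879520): z_contact = 547251.7 + 6127999.2 − 6672046.24 = 3204.6 m.
Depth below ground = 3877 − 3204.6 = 672 m.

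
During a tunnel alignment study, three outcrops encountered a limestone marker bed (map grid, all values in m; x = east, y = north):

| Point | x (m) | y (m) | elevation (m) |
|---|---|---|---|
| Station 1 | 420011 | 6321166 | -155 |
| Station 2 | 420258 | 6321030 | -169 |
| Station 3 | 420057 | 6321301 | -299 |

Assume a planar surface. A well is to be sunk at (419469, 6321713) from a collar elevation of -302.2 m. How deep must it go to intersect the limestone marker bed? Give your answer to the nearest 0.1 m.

41.3 m

Two edge vectors: Station 1→Station 2 = (247, -136, -14), Station 1→Station 3 = (46, 135, -144).
Normal n = (Station 1→Station 2) × (Station 1→Station 3) = (21474, 34924, 39601).
So ∂z/∂x = −n_x/n_z = −0.542259034 and ∂z/∂y = −n_y/n_z = −0.881896922.
Intercept c from Station 1: -155 + 227754.76 + 5574616.84 = 5802216.60.
At (419469, 6321713): z_contact = −227460.85 − 5575099.24 + 5802216.60 = -343.49 m.
Depth below ground = -302.2 − (-343.49) = 41.3 m.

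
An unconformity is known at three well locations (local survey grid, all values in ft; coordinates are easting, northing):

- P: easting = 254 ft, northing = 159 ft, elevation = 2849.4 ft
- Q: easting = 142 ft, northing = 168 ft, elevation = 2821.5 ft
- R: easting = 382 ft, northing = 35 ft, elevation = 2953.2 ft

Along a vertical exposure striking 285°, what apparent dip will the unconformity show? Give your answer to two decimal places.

Let the plane be z = a·easting + b·northing + c.
Q−P: −112a + 9b = −27.9;  R−P: 128a − 124b = 103.8.
Solving gives a = 0.19829, b = −0.63241.
Unit vector along 285° is (sin 285°, cos 285°) = (-0.9659, 0.2588).
Slope in that direction = a·(-0.9659) + b·(0.2588) = −0.35521.
Apparent dip = arctan|0.35521| = 19.56° (true dip is 33.5°, so apparent ≤ true as expected).

19.56°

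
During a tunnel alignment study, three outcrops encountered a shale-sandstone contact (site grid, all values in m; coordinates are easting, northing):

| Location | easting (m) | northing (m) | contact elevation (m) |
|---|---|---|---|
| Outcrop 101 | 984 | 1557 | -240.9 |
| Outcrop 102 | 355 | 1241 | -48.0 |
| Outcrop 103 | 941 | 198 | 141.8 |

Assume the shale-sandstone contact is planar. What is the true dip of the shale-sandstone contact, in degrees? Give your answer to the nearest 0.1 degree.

17.9°

Two edge vectors: Outcrop 101→Outcrop 102 = (-629, -316, 192.9), Outcrop 101→Outcrop 103 = (-43, -1359, 382.7).
Normal n = (Outcrop 101→Outcrop 102) × (Outcrop 101→Outcrop 103) = (141217.9, 232423.6, 841223).
So ∂z/∂easting = −n_x/n_z = −0.16787 and ∂z/∂northing = −n_y/n_z = −0.27629.
Gradient magnitude |∇z| = √(a² + b²) = √(0.02818 + 0.07634) = 0.32329.
True dip = arctan(0.32329) = 17.9°, dipping toward NNE (azimuth ≈ 031°).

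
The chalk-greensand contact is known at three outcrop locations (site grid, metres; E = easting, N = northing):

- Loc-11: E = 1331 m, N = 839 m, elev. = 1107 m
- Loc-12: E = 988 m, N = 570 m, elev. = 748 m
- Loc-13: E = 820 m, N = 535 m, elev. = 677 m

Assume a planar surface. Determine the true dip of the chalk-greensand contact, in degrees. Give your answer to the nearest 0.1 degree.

Two edge vectors: Loc-11→Loc-12 = (-343, -269, -359), Loc-11→Loc-13 = (-511, -304, -430).
Normal n = (Loc-11→Loc-12) × (Loc-11→Loc-13) = (6534, 35959, -33187).
So ∂z/∂E = −n_x/n_z = 0.19688 and ∂z/∂N = −n_y/n_z = 1.08353.
Gradient magnitude |∇z| = √(a² + b²) = √(0.03876 + 1.17403) = 1.10127.
True dip = arctan(1.10127) = 47.8°, dipping toward S (azimuth ≈ 190°).

47.8°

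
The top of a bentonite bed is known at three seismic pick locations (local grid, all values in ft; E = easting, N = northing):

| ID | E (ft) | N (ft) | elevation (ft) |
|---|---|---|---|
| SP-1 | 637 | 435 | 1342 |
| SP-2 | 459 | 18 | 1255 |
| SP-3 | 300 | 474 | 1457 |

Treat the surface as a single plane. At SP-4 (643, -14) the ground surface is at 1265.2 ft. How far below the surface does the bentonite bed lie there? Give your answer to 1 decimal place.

76.6 ft

Two edge vectors: SP-1→SP-2 = (-178, -417, -87), SP-1→SP-3 = (-337, 39, 115).
Normal n = (SP-1→SP-2) × (SP-1→SP-3) = (-44562, 49789, -147471).
So ∂z/∂E = −n_x/n_z = −0.30217 and ∂z/∂N = −n_y/n_z = 0.33762.
Intercept c from SP-1: 1342 + 192.49 − 146.86 = 1387.62.
At (643, -14): z_contact = −194.30 − 4.73 + 1387.62 = 1188.60 ft.
Depth below ground = 1265.2 − 1188.60 = 76.6 ft.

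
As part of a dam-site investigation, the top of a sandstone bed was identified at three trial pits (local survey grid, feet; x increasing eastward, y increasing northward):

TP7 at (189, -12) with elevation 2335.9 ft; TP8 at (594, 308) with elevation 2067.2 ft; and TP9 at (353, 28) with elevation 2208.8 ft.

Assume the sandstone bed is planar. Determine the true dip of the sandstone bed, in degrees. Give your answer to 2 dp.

Let the plane be z = a·x + b·y + c.
TP8−TP7: 405a + 320b = −268.7;  TP9−TP7: 164a + 40b = −127.1.
Solving gives a = −0.82481, b = 0.20421.
Gradient magnitude |∇z| = √(a² + b²) = √(0.68031 + 0.04170) = 0.84971.
True dip = arctan(0.84971) = 40.35°, dipping toward ESE (azimuth ≈ 104°).

40.35°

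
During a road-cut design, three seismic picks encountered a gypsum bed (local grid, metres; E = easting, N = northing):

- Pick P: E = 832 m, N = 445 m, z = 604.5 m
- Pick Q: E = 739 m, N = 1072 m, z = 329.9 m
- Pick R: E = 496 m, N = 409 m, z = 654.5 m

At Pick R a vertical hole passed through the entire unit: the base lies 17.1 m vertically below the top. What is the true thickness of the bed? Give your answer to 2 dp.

Two edge vectors: Pick P→Pick Q = (-93, 627, -274.6), Pick P→Pick R = (-336, -36, 50).
Normal n = (Pick P→Pick Q) × (Pick P→Pick R) = (21464.4, 96915.6, 214020).
So ∂z/∂E = −n_x/n_z = −0.10029 and ∂z/∂N = −n_y/n_z = −0.45283.
|∇z| = √(a²+b²) = 0.46381, so dip δ = arctan(0.46381) = 24.88°.
True thickness = vertical thickness × cos δ = 17.1 × cos 24.88° = 15.51 m.

15.51 m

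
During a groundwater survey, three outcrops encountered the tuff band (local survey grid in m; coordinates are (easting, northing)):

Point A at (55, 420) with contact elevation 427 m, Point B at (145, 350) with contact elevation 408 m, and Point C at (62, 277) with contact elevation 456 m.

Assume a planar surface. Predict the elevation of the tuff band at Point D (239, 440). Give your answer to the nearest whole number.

352 m

Two edge vectors: Point A→Point B = (90, -70, -19), Point A→Point C = (7, -143, 29).
Normal n = (Point A→Point B) × (Point A→Point C) = (-4747, -2743, -12380).
So ∂z/∂E = −n_x/n_z = −0.38344 and ∂z/∂N = −n_y/n_z = −0.22157.
Intercept c from Point A: 427 + 21.09 + 93.06 = 541.15.
At (239, 440): z = −91.6 − 97.5 + 541.15 = 352.0 m.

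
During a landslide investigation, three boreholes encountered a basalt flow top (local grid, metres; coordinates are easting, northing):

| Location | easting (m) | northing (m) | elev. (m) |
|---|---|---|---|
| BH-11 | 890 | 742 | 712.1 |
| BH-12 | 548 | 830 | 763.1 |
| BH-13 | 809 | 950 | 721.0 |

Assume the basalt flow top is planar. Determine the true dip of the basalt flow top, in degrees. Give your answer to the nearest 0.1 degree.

Let the plane be z = a·easting + b·northing + c.
BH-12−BH-11: −342a + 88b = 51;  BH-13−BH-11: −81a + 208b = 8.9.
Solving gives a = −0.15349, b = −0.01699.
Gradient magnitude |∇z| = √(a² + b²) = √(0.02356 + 0.00029) = 0.15443.
True dip = arctan(0.15443) = 8.8°, dipping toward E (azimuth ≈ 084°).

8.8°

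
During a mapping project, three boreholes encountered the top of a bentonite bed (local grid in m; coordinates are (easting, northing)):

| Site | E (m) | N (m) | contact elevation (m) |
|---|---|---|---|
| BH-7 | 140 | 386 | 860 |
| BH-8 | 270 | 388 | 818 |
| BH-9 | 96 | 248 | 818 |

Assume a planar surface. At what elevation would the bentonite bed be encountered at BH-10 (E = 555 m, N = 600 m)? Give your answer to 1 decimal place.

Let the plane be z = a·E + b·N + c.
BH-8−BH-7: 130a + 2b = −42;  BH-9−BH-7: −44a − 138b = −42.
Solving gives a = −0.32937, b = 0.40937.
Then c = 860 − a·140 − b·386 = 748.10.
At (555, 600): z = −182.8 + 245.6 + 748.10 = 810.9 m.

810.9 m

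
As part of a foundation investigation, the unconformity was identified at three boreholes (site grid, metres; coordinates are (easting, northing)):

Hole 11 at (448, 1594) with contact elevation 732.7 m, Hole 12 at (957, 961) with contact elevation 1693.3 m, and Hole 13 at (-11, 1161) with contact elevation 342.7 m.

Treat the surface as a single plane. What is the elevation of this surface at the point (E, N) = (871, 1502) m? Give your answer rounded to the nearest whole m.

Let the plane be z = a·E + b·N + c.
Hole 12−Hole 11: 509a − 633b = 960.6;  Hole 13−Hole 11: −459a − 433b = −390.
Solving gives a = 1.29723, b = −0.47443.
Then c = 732.7 − a·448 − b·1594 = 907.78.
At (871, 1502): z = 1129.9 − 712.6 + 907.78 = 1325.1 m.

1325 m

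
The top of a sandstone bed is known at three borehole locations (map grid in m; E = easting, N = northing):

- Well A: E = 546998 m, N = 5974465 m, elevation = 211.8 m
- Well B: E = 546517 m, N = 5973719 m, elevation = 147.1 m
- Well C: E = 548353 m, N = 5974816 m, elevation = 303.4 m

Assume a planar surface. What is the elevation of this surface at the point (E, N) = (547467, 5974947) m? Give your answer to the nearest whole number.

Let the plane be z = a·E + b·N + c.
Well B−Well A: −481a − 746b = −64.7;  Well C−Well A: 1355a + 351b = 91.6.
Solving gives a = 0.05418522, b = 0.05179210.
Then c = 211.8 − a·546998 − b·5974465 = −338857.52.
At (547467, 5974947): z = 29664.6 + 309455.1 − 338857.52 = 262.2 m.

262 m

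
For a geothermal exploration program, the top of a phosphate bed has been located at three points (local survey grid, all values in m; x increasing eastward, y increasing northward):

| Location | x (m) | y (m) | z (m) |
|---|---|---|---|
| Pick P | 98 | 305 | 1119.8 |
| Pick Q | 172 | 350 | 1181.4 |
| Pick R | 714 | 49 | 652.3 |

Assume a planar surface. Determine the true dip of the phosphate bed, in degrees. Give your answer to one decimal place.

Let the plane be z = a·x + b·y + c.
Pick Q−Pick P: 74a + 45b = 61.6;  Pick R−Pick P: 616a − 256b = −467.5.
Solving gives a = −0.11289, b = 1.55453.
Gradient magnitude |∇z| = √(a² + b²) = √(0.01274 + 2.41656) = 1.55862.
True dip = arctan(1.55862) = 57.3°, dipping toward S (azimuth ≈ 176°).

57.3°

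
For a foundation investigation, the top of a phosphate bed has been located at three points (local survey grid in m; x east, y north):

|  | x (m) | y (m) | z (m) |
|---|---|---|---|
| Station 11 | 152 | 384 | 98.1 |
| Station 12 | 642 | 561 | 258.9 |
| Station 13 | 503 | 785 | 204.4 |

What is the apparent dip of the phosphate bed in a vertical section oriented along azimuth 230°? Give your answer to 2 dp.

Two edge vectors: Station 11→Station 12 = (490, 177, 160.8), Station 11→Station 13 = (351, 401, 106.3).
Normal n = (Station 11→Station 12) × (Station 11→Station 13) = (-45665.7, 4353.8, 134363).
So ∂z/∂x = −n_x/n_z = 0.33987 and ∂z/∂y = −n_y/n_z = −0.03240.
Unit vector along 230° is (sin 230°, cos 230°) = (-0.7660, -0.6428).
Slope in that direction = a·(-0.7660) + b·(-0.6428) = −0.23953.
Apparent dip = arctan|0.23953| = 13.47° (true dip is 18.9°, so apparent ≤ true as expected).

13.47°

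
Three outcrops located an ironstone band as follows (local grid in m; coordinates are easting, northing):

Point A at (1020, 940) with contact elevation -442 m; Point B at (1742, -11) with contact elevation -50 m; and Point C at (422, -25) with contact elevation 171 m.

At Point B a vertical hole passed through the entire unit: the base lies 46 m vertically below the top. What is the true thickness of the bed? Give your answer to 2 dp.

Let the plane be z = a·easting + b·northing + c.
Point B−Point A: 722a − 951b = 392;  Point C−Point A: −598a − 965b = 613.
Solving gives a = −0.16175, b = −0.53500.
|∇z| = √(a²+b²) = 0.55892, so dip δ = arctan(0.55892) = 29.20°.
True thickness = vertical thickness × cos δ = 46 × cos 29.20° = 40.15 m.

40.15 m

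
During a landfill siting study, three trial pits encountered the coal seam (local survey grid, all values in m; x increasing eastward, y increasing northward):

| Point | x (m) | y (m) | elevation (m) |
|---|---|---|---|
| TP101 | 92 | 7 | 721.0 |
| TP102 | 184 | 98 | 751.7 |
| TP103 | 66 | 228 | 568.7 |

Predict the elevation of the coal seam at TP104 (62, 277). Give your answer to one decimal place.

536.5 m

Let the plane be z = a·x + b·y + c.
TP102−TP101: 92a + 91b = 30.7;  TP103−TP101: −26a + 221b = −152.3.
Solving gives a = 0.90951, b = −0.58214.
Then c = 721 − a·92 − b·7 = 641.40.
At (62, 277): z = 56.4 − 161.3 + 641.40 = 536.5 m.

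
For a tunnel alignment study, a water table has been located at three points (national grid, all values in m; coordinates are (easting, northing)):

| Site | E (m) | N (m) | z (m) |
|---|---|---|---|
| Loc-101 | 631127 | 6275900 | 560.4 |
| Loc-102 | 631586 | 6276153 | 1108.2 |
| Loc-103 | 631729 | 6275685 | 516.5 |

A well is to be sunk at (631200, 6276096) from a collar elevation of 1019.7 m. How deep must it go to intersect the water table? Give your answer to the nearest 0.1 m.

Two edge vectors: Loc-101→Loc-102 = (459, 253, 547.8), Loc-101→Loc-103 = (602, -215, -43.9).
Normal n = (Loc-101→Loc-102) × (Loc-101→Loc-103) = (106670.3, 349925.7, -250991).
So ∂z/∂E = −n_x/n_z = 0.424996514 and ∂z/∂N = −n_y/n_z = 1.394176285.
Intercept c from Loc-101: 560.4 − 268226.77 − 8749710.95 = −9017377.32.
At (631200, 6276096): z_contact = 268257.80 + 8749984.21 − 9017377.32 = 864.68 m.
Depth below ground = 1019.7 − 864.68 = 155.0 m.

155.0 m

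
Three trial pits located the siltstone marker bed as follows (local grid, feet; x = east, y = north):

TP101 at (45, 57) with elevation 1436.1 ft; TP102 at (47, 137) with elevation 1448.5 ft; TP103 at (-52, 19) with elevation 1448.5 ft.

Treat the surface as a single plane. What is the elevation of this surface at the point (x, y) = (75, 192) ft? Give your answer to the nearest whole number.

1452 ft

Let the plane be z = a·x + b·y + c.
TP102−TP101: 2a + 80b = 12.4;  TP103−TP101: −97a − 38b = 12.4.
Solving gives a = −0.19042, b = 0.15976.
Then c = 1436.1 − a·45 − b·57 = 1435.56.
At (75, 192): z = −14.3 + 30.7 + 1435.56 = 1452.0 ft.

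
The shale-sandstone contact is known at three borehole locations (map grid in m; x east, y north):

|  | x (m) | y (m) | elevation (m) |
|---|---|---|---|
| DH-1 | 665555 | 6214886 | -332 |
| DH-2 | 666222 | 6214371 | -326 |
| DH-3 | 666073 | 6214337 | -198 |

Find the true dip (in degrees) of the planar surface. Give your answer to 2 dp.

47.49°

Two edge vectors: DH-1→DH-2 = (667, -515, 6), DH-1→DH-3 = (518, -549, 134).
Normal n = (DH-1→DH-2) × (DH-1→DH-3) = (-65716, -86270, -99413).
So ∂z/∂x = −n_x/n_z = −0.66104 and ∂z/∂y = −n_y/n_z = −0.86779.
Gradient magnitude |∇z| = √(a² + b²) = √(0.43697 + 0.75307) = 1.09089.
True dip = arctan(1.09089) = 47.49°, dipping toward NE (azimuth ≈ 037°).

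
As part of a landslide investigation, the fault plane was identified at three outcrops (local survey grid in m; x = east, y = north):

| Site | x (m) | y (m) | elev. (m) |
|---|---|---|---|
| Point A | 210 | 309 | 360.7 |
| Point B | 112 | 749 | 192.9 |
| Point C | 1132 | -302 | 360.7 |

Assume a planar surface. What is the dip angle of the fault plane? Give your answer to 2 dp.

28.22°

Two edge vectors: Point A→Point B = (-98, 440, -167.8), Point A→Point C = (922, -611, 0).
Normal n = (Point A→Point B) × (Point A→Point C) = (-102525.8, -154711.6, -345802).
So ∂z/∂x = −n_x/n_z = −0.29649 and ∂z/∂y = −n_y/n_z = −0.44740.
Gradient magnitude |∇z| = √(a² + b²) = √(0.08790 + 0.20017) = 0.53672.
True dip = arctan(0.53672) = 28.22°, dipping toward NNE (azimuth ≈ 034°).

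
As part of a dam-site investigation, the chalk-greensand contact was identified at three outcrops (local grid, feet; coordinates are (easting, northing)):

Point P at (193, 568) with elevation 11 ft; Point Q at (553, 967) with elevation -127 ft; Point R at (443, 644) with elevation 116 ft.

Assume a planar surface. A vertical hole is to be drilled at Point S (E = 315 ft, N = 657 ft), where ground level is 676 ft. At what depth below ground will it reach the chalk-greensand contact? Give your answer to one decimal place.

665.6 ft

Let the plane be z = a·E + b·N + c.
Point Q−Point P: 360a + 399b = −138;  Point R−Point P: 250a + 76b = 105.
Solving gives a = 0.72362, b = −0.99876.
Then c = 11 − a·193 − b·568 = 438.63.
At (315, 657): z_contact = 227.94 − 656.18 + 438.63 = 10.39 ft.
Depth below ground = 676 − 10.39 = 665.6 ft.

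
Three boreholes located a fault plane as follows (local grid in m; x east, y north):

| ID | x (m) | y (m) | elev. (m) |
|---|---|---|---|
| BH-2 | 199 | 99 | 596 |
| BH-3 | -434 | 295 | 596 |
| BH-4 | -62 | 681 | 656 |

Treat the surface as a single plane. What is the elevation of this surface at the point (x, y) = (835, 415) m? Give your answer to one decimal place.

Two edge vectors: BH-2→BH-3 = (-633, 196, 0), BH-2→BH-4 = (-261, 582, 60).
Normal n = (BH-2→BH-3) × (BH-2→BH-4) = (11760, 37980, -317250).
So ∂z/∂x = −n_x/n_z = 0.03707 and ∂z/∂y = −n_y/n_z = 0.11972.
Intercept c from BH-2: 596 − 7.38 − 11.85 = 576.77.
At (835, 415): z = 31.0 + 49.7 + 576.77 = 657.4 m.

657.4 m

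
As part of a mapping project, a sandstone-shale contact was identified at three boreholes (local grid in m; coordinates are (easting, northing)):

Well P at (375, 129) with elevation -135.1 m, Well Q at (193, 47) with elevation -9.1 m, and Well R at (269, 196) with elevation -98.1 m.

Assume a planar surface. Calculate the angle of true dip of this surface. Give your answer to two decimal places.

Let the plane be z = a·E + b·N + c.
Well Q−Well P: −182a − 82b = 126;  Well R−Well P: −106a + 67b = 37.
Solving gives a = −0.54946, b = −0.31705.
Gradient magnitude |∇z| = √(a² + b²) = √(0.30191 + 0.10052) = 0.63437.
True dip = arctan(0.63437) = 32.39°, dipping toward ENE (azimuth ≈ 060°).

32.39°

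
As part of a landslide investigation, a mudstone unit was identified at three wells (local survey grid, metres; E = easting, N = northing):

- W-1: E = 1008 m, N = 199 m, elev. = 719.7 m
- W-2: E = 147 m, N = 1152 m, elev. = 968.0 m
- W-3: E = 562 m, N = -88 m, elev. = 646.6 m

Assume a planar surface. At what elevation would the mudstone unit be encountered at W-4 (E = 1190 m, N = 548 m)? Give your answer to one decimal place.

Let the plane be z = a·E + b·N + c.
W-2−W-1: −861a + 953b = 248.3;  W-3−W-1: −446a − 287b = −73.1.
Solving gives a = −0.002377, b = 0.258398.
Then c = 719.7 − a·1008 − b·199 = 670.67.
At (1190, 548): z = −2.8 + 141.6 + 670.67 = 809.4 m.

809.4 m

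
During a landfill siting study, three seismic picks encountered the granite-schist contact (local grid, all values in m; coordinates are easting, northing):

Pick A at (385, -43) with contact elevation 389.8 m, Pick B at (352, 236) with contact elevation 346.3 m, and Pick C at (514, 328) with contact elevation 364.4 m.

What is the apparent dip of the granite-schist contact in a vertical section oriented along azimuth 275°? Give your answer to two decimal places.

11.23°

Two edge vectors: Pick A→Pick B = (-33, 279, -43.5), Pick A→Pick C = (129, 371, -25.4).
Normal n = (Pick A→Pick B) × (Pick A→Pick C) = (9051.9, -6449.7, -48234).
So ∂z/∂easting = −n_x/n_z = 0.18767 and ∂z/∂northing = −n_y/n_z = −0.13372.
Unit vector along 275° is (sin 275°, cos 275°) = (-0.9962, 0.0872).
Slope in that direction = a·(-0.9962) + b·(0.0872) = −0.19861.
Apparent dip = arctan|0.19861| = 11.23° (true dip is 13.0°, so apparent ≤ true as expected).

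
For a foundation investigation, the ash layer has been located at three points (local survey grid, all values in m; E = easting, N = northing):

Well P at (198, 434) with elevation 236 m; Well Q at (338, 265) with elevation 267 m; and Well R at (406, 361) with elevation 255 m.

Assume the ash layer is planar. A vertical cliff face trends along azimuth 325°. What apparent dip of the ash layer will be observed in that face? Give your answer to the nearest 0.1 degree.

Two edge vectors: Well P→Well Q = (140, -169, 31), Well P→Well R = (208, -73, 19).
Normal n = (Well P→Well Q) × (Well P→Well R) = (-948, 3788, 24932).
So ∂z/∂E = −n_x/n_z = 0.03802 and ∂z/∂N = −n_y/n_z = −0.15193.
Unit vector along 325° is (sin 325°, cos 325°) = (-0.5736, 0.8192).
Slope in that direction = a·(-0.5736) + b·(0.8192) = −0.14627.
Apparent dip = arctan|0.14627| = 8.3° (true dip is 8.9°, so apparent ≤ true as expected).

8.3°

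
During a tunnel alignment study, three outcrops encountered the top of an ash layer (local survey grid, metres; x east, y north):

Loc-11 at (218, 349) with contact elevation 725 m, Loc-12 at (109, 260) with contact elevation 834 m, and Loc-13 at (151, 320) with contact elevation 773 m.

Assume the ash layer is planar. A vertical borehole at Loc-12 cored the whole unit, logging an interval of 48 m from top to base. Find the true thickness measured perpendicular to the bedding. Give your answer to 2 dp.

36.78 m

Two edge vectors: Loc-11→Loc-12 = (-109, -89, 109), Loc-11→Loc-13 = (-67, -29, 48).
Normal n = (Loc-11→Loc-12) × (Loc-11→Loc-13) = (-1111, -2071, -2802).
So ∂z/∂x = −n_x/n_z = −0.39650 and ∂z/∂y = −n_y/n_z = −0.73911.
|∇z| = √(a²+b²) = 0.83875, so dip δ = arctan(0.83875) = 39.99°.
True thickness = vertical thickness × cos δ = 48 × cos 39.99° = 36.78 m.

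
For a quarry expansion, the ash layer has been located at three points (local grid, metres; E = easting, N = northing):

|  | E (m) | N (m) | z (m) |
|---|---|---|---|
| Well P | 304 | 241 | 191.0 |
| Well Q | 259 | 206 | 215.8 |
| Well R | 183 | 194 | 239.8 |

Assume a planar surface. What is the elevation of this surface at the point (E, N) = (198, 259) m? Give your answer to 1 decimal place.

211.3 m

Let the plane be z = a·E + b·N + c.
Well Q−Well P: −45a − 35b = 24.8;  Well R−Well P: −121a − 47b = 48.8.
Solving gives a = −0.25585, b = −0.37962.
Then c = 191 − a·304 − b·241 = 360.27.
At (198, 259): z = −50.7 − 98.3 + 360.27 = 211.3 m.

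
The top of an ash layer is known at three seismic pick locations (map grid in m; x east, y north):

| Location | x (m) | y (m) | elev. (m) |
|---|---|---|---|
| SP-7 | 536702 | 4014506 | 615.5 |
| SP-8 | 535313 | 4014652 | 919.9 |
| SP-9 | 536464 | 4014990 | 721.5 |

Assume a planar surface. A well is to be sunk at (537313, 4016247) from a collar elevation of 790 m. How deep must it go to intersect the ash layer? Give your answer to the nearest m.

97 m

Two edge vectors: SP-7→SP-8 = (-1389, 146, 304.4), SP-7→SP-9 = (-238, 484, 106).
Normal n = (SP-7→SP-8) × (SP-7→SP-9) = (-131853.6, 74786.8, -637528).
So ∂z/∂x = −n_x/n_z = −0.20682009 and ∂z/∂y = −n_y/n_z = 0.11730748.
Intercept c from SP-7: 615.5 + 111000.76 − 470931.56 = −359315.31.
At (537313, 4016247): z_contact = −111127.1 + 471135.8 − 359315.31 = 693.4 m.
Depth below ground = 790 − 693.4 = 97 m.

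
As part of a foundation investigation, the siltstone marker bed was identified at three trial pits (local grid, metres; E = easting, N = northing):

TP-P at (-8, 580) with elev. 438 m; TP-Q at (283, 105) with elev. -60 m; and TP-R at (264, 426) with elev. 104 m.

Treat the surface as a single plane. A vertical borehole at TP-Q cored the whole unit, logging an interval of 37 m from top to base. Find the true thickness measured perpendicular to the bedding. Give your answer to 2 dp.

Let the plane be z = a·E + b·N + c.
TP-Q−TP-P: 291a − 475b = −498;  TP-R−TP-P: 272a − 154b = −334.
Solving gives a = −0.97123, b = 0.45342.
|∇z| = √(a²+b²) = 1.07185, so dip δ = arctan(1.07185) = 46.99°.
True thickness = vertical thickness × cos δ = 37 × cos 46.99° = 25.24 m.

25.24 m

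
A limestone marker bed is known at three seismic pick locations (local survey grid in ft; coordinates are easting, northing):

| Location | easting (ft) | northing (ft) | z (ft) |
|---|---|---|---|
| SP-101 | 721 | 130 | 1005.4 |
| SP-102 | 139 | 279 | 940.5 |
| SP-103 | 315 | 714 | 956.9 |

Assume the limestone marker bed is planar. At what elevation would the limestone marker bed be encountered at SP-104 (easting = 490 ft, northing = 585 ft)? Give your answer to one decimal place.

Two edge vectors: SP-101→SP-102 = (-582, 149, -64.9), SP-101→SP-103 = (-406, 584, -48.5).
Normal n = (SP-101→SP-102) × (SP-101→SP-103) = (30675.1, -1877.6, -279394).
So ∂z/∂easting = −n_x/n_z = 0.10979 and ∂z/∂northing = −n_y/n_z = −0.00672.
Intercept c from SP-101: 1005.4 − 79.16 + 0.87 = 927.11.
At (490, 585): z = 53.8 − 3.9 + 927.11 = 977.0 ft.

977.0 ft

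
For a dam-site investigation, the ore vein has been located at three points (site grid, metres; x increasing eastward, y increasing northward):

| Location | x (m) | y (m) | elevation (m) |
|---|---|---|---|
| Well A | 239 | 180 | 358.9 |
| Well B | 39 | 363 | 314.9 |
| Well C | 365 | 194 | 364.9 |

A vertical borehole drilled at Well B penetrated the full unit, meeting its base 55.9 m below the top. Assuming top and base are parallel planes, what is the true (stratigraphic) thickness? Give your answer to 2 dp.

55.01 m

Let the plane be z = a·x + b·y + c.
Well B−Well A: −200a + 183b = −44;  Well C−Well A: 126a + 14b = 6.
Solving gives a = 0.06629, b = −0.16799.
|∇z| = √(a²+b²) = 0.18060, so dip δ = arctan(0.18060) = 10.24°.
True thickness = vertical thickness × cos δ = 55.9 × cos 10.24° = 55.01 m.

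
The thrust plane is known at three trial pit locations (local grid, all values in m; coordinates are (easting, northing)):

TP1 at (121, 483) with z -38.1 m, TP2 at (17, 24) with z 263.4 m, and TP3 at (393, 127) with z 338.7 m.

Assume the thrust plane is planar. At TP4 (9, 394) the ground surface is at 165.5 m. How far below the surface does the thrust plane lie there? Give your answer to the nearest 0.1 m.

182.4 m

Let the plane be z = a·E + b·N + c.
TP2−TP1: −104a − 459b = 301.5;  TP3−TP1: 272a − 356b = 376.8.
Solving gives a = 0.40536, b = −0.74871.
Then c = -38.1 − a·121 − b·483 = 274.48.
At (9, 394): z_contact = 3.65 − 294.99 + 274.48 = -16.87 m.
Depth below ground = 165.5 − (-16.87) = 182.4 m.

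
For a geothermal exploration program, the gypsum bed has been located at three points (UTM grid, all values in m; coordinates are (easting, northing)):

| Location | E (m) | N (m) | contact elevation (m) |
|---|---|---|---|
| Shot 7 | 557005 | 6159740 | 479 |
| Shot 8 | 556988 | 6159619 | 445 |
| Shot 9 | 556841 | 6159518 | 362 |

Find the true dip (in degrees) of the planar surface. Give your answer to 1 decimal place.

Let the plane be z = a·E + b·N + c.
Shot 8−Shot 7: −17a − 121b = −34;  Shot 9−Shot 7: −164a − 222b = −117.
Solving gives a = 0.41126, b = 0.22321.
Gradient magnitude |∇z| = √(a² + b²) = √(0.16914 + 0.04982) = 0.46793.
True dip = arctan(0.46793) = 25.1°, dipping toward WSW (azimuth ≈ 242°).

25.1°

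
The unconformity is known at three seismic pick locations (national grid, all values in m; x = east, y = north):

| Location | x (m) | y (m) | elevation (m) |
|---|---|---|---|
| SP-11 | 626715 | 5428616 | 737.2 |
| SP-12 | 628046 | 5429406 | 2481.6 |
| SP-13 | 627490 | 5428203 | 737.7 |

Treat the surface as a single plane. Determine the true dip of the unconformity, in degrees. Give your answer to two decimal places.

Two edge vectors: SP-11→SP-12 = (1331, 790, 1744.4), SP-11→SP-13 = (775, -413, 0.5).
Normal n = (SP-11→SP-12) × (SP-11→SP-13) = (720832.2, 1351244.5, -1161953).
So ∂z/∂x = −n_x/n_z = 0.62036 and ∂z/∂y = −n_y/n_z = 1.16291.
Gradient magnitude |∇z| = √(a² + b²) = √(0.38485 + 1.35236) = 1.31803.
True dip = arctan(1.31803) = 52.81°, dipping toward SSW (azimuth ≈ 208°).

52.81°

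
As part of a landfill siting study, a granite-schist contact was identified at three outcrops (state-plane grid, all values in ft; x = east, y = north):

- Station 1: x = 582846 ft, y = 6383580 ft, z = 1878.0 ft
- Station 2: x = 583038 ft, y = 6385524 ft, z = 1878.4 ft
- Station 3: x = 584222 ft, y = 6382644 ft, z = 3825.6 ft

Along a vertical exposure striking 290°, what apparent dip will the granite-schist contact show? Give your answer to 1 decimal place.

Two edge vectors: Station 1→Station 2 = (192, 1944, 0.4), Station 1→Station 3 = (1376, -936, 1947.6).
Normal n = (Station 1→Station 2) × (Station 1→Station 3) = (3786508.8, -373388.8, -2854656).
So ∂z/∂x = −n_x/n_z = 1.32643 and ∂z/∂y = −n_y/n_z = −0.13080.
Unit vector along 290° is (sin 290°, cos 290°) = (-0.9397, 0.3420).
Slope in that direction = a·(-0.9397) + b·(0.3420) = −1.29118.
Apparent dip = arctan|1.29118| = 52.2° (true dip is 53.1°, so apparent ≤ true as expected).

52.2°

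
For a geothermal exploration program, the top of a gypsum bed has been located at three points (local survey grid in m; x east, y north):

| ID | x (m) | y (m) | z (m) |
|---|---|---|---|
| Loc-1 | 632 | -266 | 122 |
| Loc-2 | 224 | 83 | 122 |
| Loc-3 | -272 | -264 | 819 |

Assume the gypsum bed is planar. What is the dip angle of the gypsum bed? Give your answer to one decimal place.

Let the plane be z = a·x + b·y + c.
Loc-2−Loc-1: −408a + 349b = 0;  Loc-3−Loc-1: −904a + 2b = 697.
Solving gives a = −0.77302, b = −0.90370.
Gradient magnitude |∇z| = √(a² + b²) = √(0.59756 + 0.81667) = 1.18921.
True dip = arctan(1.18921) = 49.9°, dipping toward NE (azimuth ≈ 041°).

49.9°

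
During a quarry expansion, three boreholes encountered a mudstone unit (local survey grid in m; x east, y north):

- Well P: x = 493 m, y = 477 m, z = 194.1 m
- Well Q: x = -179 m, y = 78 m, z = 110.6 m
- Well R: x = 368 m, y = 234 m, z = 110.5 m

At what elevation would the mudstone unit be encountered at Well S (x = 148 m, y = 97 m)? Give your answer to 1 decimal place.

80.6 m

Two edge vectors: Well P→Well Q = (-672, -399, -83.5), Well P→Well R = (-125, -243, -83.6).
Normal n = (Well P→Well Q) × (Well P→Well R) = (13065.9, -45741.7, 113421).
So ∂z/∂x = −n_x/n_z = −0.11520 and ∂z/∂y = −n_y/n_z = 0.40329.
Intercept c from Well P: 194.1 + 56.79 − 192.37 = 58.52.
At (148, 97): z = −17.0 + 39.1 + 58.52 = 80.6 m.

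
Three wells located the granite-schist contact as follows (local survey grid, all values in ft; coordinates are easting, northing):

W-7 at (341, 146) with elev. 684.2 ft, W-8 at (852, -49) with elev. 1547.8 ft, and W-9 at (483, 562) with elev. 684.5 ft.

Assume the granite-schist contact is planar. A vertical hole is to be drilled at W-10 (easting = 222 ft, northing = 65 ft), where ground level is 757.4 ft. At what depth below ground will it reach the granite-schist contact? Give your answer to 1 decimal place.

Two edge vectors: W-7→W-8 = (511, -195, 863.6), W-7→W-9 = (142, 416, 0.3).
Normal n = (W-7→W-8) × (W-7→W-9) = (-359316.1, 122477.9, 240266).
So ∂z/∂easting = −n_x/n_z = 1.49549 and ∂z/∂northing = −n_y/n_z = −0.50976.
Intercept c from W-7: 684.2 − 509.96 + 74.42 = 248.66.
At (222, 65): z_contact = 332.00 − 33.13 + 248.66 = 547.53 ft.
Depth below ground = 757.4 − 547.53 = 209.9 ft.

209.9 ft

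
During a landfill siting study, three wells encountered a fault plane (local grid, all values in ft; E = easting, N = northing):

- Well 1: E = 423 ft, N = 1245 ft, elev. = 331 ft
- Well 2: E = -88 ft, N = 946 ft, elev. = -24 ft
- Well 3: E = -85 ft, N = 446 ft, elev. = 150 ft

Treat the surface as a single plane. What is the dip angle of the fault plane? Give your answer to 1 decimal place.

Two edge vectors: Well 1→Well 2 = (-511, -299, -355), Well 1→Well 3 = (-508, -799, -181).
Normal n = (Well 1→Well 2) × (Well 1→Well 3) = (-229526, 87849, 256397).
So ∂z/∂E = −n_x/n_z = 0.89520 and ∂z/∂N = −n_y/n_z = −0.34263.
Gradient magnitude |∇z| = √(a² + b²) = √(0.80138 + 0.11739) = 0.95853.
True dip = arctan(0.95853) = 43.8°, dipping toward WNW (azimuth ≈ 291°).

43.8°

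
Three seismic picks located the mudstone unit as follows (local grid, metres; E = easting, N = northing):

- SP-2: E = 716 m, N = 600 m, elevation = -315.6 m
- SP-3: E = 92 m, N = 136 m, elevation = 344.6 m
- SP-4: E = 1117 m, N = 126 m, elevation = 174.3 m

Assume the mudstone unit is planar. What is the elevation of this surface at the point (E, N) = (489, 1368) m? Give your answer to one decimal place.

-1184.5 m

Two edge vectors: SP-2→SP-3 = (-624, -464, 660.2), SP-2→SP-4 = (401, -474, 489.9).
Normal n = (SP-2→SP-3) × (SP-2→SP-4) = (85621.2, 570437.8, 481840).
So ∂z/∂E = −n_x/n_z = −0.177696 and ∂z/∂N = −n_y/n_z = −1.183874.
Intercept c from SP-2: -315.6 + 127.23 + 710.32 = 521.95.
At (489, 1368): z = −86.9 − 1619.5 + 521.95 = -1184.5 m.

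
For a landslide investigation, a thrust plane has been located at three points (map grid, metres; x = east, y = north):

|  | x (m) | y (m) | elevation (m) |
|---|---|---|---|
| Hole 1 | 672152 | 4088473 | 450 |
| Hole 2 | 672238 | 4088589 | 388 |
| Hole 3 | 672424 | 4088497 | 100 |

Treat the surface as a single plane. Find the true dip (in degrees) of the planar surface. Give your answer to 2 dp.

54.47°

Two edge vectors: Hole 1→Hole 2 = (86, 116, -62), Hole 1→Hole 3 = (272, 24, -350).
Normal n = (Hole 1→Hole 2) × (Hole 1→Hole 3) = (-39112, 13236, -29488).
So ∂z/∂x = −n_x/n_z = −1.32637 and ∂z/∂y = −n_y/n_z = 0.44886.
Gradient magnitude |∇z| = √(a² + b²) = √(1.75926 + 0.20148) = 1.40026.
True dip = arctan(1.40026) = 54.47°, dipping toward ESE (azimuth ≈ 109°).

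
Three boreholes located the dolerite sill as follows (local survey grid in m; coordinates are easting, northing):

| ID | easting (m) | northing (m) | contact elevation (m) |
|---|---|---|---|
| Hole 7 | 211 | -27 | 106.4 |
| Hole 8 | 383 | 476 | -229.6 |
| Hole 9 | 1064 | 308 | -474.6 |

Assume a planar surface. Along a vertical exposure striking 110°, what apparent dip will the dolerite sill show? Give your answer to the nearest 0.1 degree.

15.8°

Let the plane be z = a·easting + b·northing + c.
Hole 8−Hole 7: 172a + 503b = −336;  Hole 9−Hole 7: 853a + 335b = −581.
Solving gives a = −0.48375, b = −0.50258.
Unit vector along 110° is (sin 110°, cos 110°) = (0.9397, -0.3420).
Slope in that direction = a·(0.9397) + b·(-0.3420) = −0.28268.
Apparent dip = arctan|0.28268| = 15.8° (true dip is 34.9°, so apparent ≤ true as expected).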